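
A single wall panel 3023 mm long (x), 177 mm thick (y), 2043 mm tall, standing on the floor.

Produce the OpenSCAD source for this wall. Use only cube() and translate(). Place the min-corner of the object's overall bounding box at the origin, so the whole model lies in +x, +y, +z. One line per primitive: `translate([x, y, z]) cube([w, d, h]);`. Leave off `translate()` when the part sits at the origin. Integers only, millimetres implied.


cube([3023, 177, 2043]);


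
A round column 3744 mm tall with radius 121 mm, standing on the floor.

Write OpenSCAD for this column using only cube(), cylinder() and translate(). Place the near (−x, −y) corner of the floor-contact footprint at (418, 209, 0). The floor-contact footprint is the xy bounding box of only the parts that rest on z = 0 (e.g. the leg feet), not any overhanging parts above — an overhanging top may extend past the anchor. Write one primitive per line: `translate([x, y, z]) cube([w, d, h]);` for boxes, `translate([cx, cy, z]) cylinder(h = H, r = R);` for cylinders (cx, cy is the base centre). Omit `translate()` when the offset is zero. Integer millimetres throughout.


translate([539, 330, 0]) cylinder(h = 3744, r = 121);


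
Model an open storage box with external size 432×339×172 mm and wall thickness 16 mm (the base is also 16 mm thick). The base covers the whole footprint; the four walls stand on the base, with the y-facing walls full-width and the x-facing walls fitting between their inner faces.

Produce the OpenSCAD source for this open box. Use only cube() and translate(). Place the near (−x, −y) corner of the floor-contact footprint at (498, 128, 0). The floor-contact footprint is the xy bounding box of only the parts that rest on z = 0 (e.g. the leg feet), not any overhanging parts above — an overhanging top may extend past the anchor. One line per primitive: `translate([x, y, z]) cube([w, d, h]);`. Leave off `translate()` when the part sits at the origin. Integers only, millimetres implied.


translate([498, 128, 0]) cube([432, 339, 16]);
translate([498, 128, 16]) cube([432, 16, 156]);
translate([498, 451, 16]) cube([432, 16, 156]);
translate([498, 144, 16]) cube([16, 307, 156]);
translate([914, 144, 16]) cube([16, 307, 156]);


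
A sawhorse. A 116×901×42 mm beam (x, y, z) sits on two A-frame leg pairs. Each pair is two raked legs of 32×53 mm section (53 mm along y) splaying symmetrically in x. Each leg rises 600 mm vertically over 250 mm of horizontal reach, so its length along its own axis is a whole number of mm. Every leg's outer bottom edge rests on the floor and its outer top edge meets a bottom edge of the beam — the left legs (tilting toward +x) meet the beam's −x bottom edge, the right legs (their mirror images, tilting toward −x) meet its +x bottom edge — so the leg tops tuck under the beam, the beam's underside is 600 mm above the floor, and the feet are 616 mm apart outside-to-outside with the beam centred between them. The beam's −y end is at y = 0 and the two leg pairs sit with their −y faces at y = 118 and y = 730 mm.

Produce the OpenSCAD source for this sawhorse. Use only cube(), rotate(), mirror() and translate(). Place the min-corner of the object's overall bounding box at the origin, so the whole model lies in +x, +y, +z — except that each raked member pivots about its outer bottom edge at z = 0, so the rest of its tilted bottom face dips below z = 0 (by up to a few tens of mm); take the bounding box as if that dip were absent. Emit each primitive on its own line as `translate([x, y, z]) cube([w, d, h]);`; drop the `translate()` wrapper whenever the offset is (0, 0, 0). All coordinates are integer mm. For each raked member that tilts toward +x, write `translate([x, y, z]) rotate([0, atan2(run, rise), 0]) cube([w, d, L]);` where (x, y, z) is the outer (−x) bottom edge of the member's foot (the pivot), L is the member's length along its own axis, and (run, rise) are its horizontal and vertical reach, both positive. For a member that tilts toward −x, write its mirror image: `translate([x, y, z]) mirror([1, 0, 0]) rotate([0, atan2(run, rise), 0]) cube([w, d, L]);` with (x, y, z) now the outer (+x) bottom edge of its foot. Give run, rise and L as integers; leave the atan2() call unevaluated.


translate([250, 0, 600]) cube([116, 901, 42]);
translate([0, 118, 0]) rotate([0, atan2(250, 600), 0]) cube([32, 53, 650]);
translate([616, 118, 0]) mirror([1, 0, 0]) rotate([0, atan2(250, 600), 0]) cube([32, 53, 650]);
translate([0, 730, 0]) rotate([0, atan2(250, 600), 0]) cube([32, 53, 650]);
translate([616, 730, 0]) mirror([1, 0, 0]) rotate([0, atan2(250, 600), 0]) cube([32, 53, 650]);


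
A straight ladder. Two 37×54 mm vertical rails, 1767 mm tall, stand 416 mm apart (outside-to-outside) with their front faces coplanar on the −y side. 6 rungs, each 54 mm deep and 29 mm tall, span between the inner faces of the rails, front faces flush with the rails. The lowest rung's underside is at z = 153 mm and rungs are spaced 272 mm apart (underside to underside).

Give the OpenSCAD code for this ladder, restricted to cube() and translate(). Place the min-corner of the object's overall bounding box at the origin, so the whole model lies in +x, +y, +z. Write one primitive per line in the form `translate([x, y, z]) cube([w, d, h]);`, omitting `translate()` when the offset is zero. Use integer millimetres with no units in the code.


cube([37, 54, 1767]);
translate([379, 0, 0]) cube([37, 54, 1767]);
translate([37, 0, 153]) cube([342, 54, 29]);
translate([37, 0, 425]) cube([342, 54, 29]);
translate([37, 0, 697]) cube([342, 54, 29]);
translate([37, 0, 969]) cube([342, 54, 29]);
translate([37, 0, 1241]) cube([342, 54, 29]);
translate([37, 0, 1513]) cube([342, 54, 29]);


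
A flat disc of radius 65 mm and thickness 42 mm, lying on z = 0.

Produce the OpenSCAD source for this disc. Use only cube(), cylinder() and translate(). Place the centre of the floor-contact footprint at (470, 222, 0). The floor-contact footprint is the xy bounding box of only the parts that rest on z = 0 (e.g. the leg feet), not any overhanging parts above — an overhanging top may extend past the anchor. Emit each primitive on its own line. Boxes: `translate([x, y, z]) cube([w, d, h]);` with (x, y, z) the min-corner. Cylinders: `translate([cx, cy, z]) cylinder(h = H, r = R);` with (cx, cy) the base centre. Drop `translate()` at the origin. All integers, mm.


translate([470, 222, 0]) cylinder(h = 42, r = 65);


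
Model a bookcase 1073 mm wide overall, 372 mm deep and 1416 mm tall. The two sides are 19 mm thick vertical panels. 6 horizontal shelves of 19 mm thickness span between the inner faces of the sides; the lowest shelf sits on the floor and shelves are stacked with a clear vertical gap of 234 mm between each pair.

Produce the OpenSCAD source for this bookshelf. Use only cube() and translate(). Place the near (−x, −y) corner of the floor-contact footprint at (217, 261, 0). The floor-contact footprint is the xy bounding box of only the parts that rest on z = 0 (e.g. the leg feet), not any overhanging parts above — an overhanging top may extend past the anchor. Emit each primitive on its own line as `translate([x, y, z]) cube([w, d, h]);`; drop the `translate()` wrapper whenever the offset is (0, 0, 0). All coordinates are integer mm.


translate([217, 261, 0]) cube([19, 372, 1416]);
translate([1271, 261, 0]) cube([19, 372, 1416]);
translate([236, 261, 0]) cube([1035, 372, 19]);
translate([236, 261, 253]) cube([1035, 372, 19]);
translate([236, 261, 506]) cube([1035, 372, 19]);
translate([236, 261, 759]) cube([1035, 372, 19]);
translate([236, 261, 1012]) cube([1035, 372, 19]);
translate([236, 261, 1265]) cube([1035, 372, 19]);


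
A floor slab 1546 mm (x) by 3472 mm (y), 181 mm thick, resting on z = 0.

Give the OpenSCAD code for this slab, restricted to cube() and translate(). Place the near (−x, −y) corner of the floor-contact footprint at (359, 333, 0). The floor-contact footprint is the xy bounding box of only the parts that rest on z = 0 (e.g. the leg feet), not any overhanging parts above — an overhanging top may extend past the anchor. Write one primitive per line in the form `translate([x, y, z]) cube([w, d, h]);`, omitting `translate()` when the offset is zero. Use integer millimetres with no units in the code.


translate([359, 333, 0]) cube([1546, 3472, 181]);


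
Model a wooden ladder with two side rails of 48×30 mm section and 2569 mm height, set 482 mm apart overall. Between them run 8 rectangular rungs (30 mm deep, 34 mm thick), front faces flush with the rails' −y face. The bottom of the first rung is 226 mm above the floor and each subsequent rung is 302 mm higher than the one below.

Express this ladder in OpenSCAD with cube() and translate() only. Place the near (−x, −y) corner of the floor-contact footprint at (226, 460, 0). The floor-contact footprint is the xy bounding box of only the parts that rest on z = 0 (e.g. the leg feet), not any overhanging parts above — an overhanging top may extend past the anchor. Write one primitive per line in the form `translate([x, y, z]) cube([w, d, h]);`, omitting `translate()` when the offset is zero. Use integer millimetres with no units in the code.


translate([226, 460, 0]) cube([48, 30, 2569]);
translate([660, 460, 0]) cube([48, 30, 2569]);
translate([274, 460, 226]) cube([386, 30, 34]);
translate([274, 460, 528]) cube([386, 30, 34]);
translate([274, 460, 830]) cube([386, 30, 34]);
translate([274, 460, 1132]) cube([386, 30, 34]);
translate([274, 460, 1434]) cube([386, 30, 34]);
translate([274, 460, 1736]) cube([386, 30, 34]);
translate([274, 460, 2038]) cube([386, 30, 34]);
translate([274, 460, 2340]) cube([386, 30, 34]);


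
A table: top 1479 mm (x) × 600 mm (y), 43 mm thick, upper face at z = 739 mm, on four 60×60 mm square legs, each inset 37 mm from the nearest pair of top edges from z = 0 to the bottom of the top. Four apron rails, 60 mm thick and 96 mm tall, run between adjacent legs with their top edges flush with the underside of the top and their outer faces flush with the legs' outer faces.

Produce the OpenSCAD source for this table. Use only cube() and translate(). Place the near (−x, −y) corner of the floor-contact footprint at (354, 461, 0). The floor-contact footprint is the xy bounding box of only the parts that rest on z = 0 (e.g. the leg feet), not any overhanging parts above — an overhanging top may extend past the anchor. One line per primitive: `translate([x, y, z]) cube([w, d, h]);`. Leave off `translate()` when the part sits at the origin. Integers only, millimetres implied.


translate([317, 424, 696]) cube([1479, 600, 43]);
translate([354, 461, 0]) cube([60, 60, 696]);
translate([1699, 461, 0]) cube([60, 60, 696]);
translate([354, 927, 0]) cube([60, 60, 696]);
translate([1699, 927, 0]) cube([60, 60, 696]);
translate([414, 461, 600]) cube([1285, 60, 96]);
translate([414, 927, 600]) cube([1285, 60, 96]);
translate([354, 521, 600]) cube([60, 406, 96]);
translate([1699, 521, 600]) cube([60, 406, 96]);


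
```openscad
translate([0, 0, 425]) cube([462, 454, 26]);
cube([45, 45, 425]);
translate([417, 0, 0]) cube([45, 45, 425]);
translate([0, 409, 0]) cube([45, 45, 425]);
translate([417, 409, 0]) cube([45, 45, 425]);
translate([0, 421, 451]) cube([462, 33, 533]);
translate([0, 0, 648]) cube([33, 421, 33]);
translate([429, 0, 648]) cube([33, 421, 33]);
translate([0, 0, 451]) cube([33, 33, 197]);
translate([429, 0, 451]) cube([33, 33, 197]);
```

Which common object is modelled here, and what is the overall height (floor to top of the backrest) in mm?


A chair. The overall height is 984 mm.

A slab on four corner posts with a tall panel at the back — a chair. The seat slab sits at z = 425 with thickness 26, and the 533 mm backrest starts at the seat top, so the overall height is 425 + 26 + 533 = 984 mm.


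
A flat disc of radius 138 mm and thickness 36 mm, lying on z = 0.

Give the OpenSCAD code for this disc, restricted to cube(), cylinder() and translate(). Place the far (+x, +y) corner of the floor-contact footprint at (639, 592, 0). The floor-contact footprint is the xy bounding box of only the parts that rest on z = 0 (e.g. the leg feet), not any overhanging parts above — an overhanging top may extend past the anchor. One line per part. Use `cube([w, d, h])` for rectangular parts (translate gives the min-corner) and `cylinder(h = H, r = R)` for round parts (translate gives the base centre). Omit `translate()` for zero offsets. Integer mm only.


translate([501, 454, 0]) cylinder(h = 36, r = 138);


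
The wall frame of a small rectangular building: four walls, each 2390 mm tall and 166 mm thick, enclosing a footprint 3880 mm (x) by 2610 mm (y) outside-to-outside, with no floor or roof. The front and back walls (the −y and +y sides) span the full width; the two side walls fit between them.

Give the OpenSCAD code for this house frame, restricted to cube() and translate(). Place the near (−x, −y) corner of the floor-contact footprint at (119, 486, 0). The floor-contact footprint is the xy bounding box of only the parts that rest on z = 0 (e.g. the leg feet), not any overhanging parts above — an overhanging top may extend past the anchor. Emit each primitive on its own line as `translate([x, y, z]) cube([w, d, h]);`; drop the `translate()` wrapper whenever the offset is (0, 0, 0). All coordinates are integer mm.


translate([119, 486, 0]) cube([3880, 166, 2390]);
translate([119, 2930, 0]) cube([3880, 166, 2390]);
translate([119, 652, 0]) cube([166, 2278, 2390]);
translate([3833, 652, 0]) cube([166, 2278, 2390]);


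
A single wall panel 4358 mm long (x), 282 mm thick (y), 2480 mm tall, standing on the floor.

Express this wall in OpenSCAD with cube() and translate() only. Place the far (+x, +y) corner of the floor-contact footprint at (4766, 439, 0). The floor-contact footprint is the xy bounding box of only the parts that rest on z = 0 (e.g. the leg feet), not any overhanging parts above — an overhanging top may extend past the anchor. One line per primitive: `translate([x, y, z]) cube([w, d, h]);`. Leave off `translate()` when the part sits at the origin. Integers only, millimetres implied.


translate([408, 157, 0]) cube([4358, 282, 2480]);


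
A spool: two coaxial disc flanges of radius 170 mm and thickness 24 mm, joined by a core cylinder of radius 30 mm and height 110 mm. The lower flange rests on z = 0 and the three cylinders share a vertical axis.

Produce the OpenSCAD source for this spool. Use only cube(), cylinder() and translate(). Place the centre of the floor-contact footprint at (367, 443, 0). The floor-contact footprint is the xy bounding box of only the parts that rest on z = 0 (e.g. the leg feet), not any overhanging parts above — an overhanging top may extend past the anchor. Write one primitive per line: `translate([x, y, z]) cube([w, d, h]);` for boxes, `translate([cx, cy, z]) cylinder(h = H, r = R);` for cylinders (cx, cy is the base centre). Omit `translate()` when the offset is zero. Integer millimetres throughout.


translate([367, 443, 0]) cylinder(h = 24, r = 170);
translate([367, 443, 24]) cylinder(h = 110, r = 30);
translate([367, 443, 134]) cylinder(h = 24, r = 170);


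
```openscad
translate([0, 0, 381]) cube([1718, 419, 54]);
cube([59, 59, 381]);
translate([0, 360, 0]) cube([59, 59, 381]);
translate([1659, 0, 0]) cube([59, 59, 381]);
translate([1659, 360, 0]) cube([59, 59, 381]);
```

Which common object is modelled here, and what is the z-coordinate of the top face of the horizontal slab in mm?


A bench. The seat-top height is 435 mm.

A long slab on four corner posts — a bench. The slab sits at z = 381 with thickness 54, so the top is 381 + 54 = 435 mm.


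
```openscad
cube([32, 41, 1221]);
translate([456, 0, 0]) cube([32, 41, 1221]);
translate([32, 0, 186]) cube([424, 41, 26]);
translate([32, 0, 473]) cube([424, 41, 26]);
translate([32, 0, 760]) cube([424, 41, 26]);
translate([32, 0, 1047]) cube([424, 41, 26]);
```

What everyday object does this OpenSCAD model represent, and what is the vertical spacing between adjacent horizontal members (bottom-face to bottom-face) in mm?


A ladder. The rung spacing is 287 mm.

Two tall 32×41 posts with 4 short bars between them — a ladder. Adjacent rungs sit at z = 186 and z = 473, so the spacing is 473 − 186 = 287 mm.


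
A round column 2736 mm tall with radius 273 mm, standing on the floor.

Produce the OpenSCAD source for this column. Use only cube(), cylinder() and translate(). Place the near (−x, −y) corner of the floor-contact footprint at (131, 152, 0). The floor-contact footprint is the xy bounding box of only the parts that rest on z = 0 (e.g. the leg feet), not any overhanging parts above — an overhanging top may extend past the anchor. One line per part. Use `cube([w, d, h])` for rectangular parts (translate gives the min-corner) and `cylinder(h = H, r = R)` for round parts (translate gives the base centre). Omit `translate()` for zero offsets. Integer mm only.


translate([404, 425, 0]) cylinder(h = 2736, r = 273);


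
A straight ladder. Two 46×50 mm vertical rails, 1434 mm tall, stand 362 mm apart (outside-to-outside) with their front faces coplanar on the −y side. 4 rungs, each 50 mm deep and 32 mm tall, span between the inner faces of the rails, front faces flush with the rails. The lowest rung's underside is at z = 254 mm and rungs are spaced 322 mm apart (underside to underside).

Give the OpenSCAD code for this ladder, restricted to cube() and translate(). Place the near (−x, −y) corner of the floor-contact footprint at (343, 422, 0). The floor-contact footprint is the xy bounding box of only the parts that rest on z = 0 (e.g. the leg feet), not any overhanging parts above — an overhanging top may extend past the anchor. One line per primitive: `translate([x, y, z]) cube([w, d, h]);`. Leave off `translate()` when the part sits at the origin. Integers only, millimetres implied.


// rung span = 362 - 2*46 = 270
// rung[k] z = 254 + k*322
translate([343, 422, 0]) cube([46, 50, 1434]);
translate([659, 422, 0]) cube([46, 50, 1434]);
translate([389, 422, 254]) cube([270, 50, 32]);
translate([389, 422, 576]) cube([270, 50, 32]);
translate([389, 422, 898]) cube([270, 50, 32]);
translate([389, 422, 1220]) cube([270, 50, 32]);


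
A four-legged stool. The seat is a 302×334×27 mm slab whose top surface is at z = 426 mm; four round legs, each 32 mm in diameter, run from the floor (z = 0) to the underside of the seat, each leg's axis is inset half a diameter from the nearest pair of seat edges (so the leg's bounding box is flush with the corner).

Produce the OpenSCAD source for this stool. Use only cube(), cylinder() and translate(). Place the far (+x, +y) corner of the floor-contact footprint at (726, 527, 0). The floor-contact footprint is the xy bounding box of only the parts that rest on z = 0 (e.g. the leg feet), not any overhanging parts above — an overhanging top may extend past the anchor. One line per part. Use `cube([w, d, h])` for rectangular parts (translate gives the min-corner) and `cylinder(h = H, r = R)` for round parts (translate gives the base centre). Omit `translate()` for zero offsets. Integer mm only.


translate([424, 193, 399]) cube([302, 334, 27]);
translate([440, 209, 0]) cylinder(h = 399, r = 16);
translate([710, 209, 0]) cylinder(h = 399, r = 16);
translate([440, 511, 0]) cylinder(h = 399, r = 16);
translate([710, 511, 0]) cylinder(h = 399, r = 16);


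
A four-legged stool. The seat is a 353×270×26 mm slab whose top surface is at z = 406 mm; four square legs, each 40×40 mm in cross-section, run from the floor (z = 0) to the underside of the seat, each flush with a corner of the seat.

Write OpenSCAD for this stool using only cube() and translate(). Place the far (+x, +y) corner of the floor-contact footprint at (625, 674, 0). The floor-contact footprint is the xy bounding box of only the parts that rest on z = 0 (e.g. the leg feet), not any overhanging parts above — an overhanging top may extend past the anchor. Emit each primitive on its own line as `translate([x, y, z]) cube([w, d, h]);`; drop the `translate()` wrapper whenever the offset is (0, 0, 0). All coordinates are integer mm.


translate([272, 404, 380]) cube([353, 270, 26]);
translate([272, 404, 0]) cube([40, 40, 380]);
translate([585, 404, 0]) cube([40, 40, 380]);
translate([272, 634, 0]) cube([40, 40, 380]);
translate([585, 634, 0]) cube([40, 40, 380]);


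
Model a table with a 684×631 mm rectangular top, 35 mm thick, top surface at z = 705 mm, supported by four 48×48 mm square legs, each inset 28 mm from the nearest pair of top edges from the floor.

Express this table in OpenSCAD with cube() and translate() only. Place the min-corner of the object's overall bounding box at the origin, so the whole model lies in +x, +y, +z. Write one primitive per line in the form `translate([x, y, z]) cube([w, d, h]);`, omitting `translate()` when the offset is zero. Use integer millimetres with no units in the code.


translate([0, 0, 670]) cube([684, 631, 35]);
translate([28, 28, 0]) cube([48, 48, 670]);
translate([608, 28, 0]) cube([48, 48, 670]);
translate([28, 555, 0]) cube([48, 48, 670]);
translate([608, 555, 0]) cube([48, 48, 670]);


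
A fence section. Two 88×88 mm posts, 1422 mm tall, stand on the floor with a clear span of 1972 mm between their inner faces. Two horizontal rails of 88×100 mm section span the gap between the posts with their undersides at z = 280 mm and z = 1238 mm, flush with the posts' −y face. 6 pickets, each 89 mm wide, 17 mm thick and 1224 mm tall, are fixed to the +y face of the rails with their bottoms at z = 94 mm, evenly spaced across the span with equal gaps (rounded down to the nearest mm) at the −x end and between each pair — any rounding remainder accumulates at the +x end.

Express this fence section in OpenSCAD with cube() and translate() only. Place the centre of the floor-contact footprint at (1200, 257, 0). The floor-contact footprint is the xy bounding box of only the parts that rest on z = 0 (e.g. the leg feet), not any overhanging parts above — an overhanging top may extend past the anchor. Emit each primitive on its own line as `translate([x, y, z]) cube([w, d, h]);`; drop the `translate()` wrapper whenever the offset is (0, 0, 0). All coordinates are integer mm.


translate([126, 213, 0]) cube([88, 88, 1422]);
translate([2186, 213, 0]) cube([88, 88, 1422]);
translate([214, 213, 280]) cube([1972, 88, 100]);
translate([214, 213, 1238]) cube([1972, 88, 100]);
translate([419, 301, 94]) cube([89, 17, 1224]);
translate([713, 301, 94]) cube([89, 17, 1224]);
translate([1007, 301, 94]) cube([89, 17, 1224]);
translate([1301, 301, 94]) cube([89, 17, 1224]);
translate([1595, 301, 94]) cube([89, 17, 1224]);
translate([1889, 301, 94]) cube([89, 17, 1224]);


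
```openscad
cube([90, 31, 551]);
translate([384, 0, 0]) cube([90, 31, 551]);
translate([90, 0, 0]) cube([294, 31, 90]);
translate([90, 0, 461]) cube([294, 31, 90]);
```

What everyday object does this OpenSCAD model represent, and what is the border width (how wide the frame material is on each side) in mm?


A picture frame. The border width is 90 mm.

Four thin pieces enclosing a rectangular opening — a picture frame. The two full-height stiles are 551 mm tall; the top rail sits at z = 461 and is 90 mm tall, so the border above the opening is 551 − 461 = 90 mm, matching the stile x-width.


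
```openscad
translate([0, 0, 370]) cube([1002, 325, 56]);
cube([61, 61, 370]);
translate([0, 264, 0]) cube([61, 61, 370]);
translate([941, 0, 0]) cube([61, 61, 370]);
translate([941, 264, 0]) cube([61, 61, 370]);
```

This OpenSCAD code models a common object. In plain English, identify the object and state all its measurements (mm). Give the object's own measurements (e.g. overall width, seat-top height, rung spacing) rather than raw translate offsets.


A bench: a 1002×325 mm seat slab, 56 mm thick, top at z = 426 mm, on four 61×61 mm square legs flush with the seat corners and standing on z = 0.


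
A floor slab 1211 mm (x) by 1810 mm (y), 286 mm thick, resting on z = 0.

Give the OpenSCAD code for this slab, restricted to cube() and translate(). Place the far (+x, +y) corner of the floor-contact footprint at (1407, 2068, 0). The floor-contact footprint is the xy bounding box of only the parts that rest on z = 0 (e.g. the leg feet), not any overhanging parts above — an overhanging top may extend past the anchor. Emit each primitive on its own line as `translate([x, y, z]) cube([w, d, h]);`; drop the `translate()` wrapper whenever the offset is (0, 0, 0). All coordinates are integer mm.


translate([196, 258, 0]) cube([1211, 1810, 286]);


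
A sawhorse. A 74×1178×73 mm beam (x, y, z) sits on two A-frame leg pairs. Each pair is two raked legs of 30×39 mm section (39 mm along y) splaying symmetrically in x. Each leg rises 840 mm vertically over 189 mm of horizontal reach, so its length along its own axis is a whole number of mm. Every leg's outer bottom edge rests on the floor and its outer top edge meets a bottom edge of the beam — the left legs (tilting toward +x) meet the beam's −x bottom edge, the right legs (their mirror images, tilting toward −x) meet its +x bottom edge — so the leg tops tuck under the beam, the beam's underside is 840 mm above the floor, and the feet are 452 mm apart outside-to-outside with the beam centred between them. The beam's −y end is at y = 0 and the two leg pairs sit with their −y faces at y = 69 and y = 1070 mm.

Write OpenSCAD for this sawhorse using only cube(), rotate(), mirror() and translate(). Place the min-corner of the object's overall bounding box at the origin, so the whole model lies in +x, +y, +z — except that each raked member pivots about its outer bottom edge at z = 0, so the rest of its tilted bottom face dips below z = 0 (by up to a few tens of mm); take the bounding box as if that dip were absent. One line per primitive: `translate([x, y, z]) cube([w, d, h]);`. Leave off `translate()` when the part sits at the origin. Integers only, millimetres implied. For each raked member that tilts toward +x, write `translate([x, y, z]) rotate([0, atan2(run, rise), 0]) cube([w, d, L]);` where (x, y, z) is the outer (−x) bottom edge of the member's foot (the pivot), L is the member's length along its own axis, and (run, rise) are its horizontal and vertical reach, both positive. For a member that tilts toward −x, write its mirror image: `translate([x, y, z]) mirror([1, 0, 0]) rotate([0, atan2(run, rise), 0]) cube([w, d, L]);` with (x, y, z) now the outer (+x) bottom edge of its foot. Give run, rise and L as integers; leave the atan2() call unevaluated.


translate([189, 0, 840]) cube([74, 1178, 73]);
translate([0, 69, 0]) rotate([0, atan2(189, 840), 0]) cube([30, 39, 861]);
translate([452, 69, 0]) mirror([1, 0, 0]) rotate([0, atan2(189, 840), 0]) cube([30, 39, 861]);
translate([0, 1070, 0]) rotate([0, atan2(189, 840), 0]) cube([30, 39, 861]);
translate([452, 1070, 0]) mirror([1, 0, 0]) rotate([0, atan2(189, 840), 0]) cube([30, 39, 861]);


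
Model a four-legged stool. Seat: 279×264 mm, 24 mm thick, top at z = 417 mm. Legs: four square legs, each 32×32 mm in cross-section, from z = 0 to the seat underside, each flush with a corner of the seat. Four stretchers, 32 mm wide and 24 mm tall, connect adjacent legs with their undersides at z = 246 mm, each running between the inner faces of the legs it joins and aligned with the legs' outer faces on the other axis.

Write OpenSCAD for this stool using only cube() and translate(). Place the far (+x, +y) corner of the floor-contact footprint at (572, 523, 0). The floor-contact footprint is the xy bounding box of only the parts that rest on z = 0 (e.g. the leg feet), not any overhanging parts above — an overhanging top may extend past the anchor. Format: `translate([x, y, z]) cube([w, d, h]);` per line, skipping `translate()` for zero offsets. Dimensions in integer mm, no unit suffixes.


// leg_h = 417 - 24 = 393
// stretcher span = 279 - 2*32 = 215
translate([293, 259, 393]) cube([279, 264, 24]);
translate([293, 259, 0]) cube([32, 32, 393]);
translate([540, 259, 0]) cube([32, 32, 393]);
translate([293, 491, 0]) cube([32, 32, 393]);
translate([540, 491, 0]) cube([32, 32, 393]);
translate([325, 259, 246]) cube([215, 32, 24]);
translate([325, 491, 246]) cube([215, 32, 24]);
translate([293, 291, 246]) cube([32, 200, 24]);
translate([540, 291, 246]) cube([32, 200, 24]);


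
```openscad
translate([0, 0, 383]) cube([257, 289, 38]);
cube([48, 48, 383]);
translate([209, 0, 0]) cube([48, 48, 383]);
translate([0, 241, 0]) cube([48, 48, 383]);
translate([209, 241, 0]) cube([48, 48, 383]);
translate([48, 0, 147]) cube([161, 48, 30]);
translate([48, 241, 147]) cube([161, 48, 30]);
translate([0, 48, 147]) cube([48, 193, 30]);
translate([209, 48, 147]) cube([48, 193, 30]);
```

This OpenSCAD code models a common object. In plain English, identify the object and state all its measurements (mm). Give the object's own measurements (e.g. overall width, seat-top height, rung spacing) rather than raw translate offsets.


A simple wooden stool: a rectangular seat 257 mm (x) by 289 mm (y), 38 mm thick, top face at z = 421 mm, on four square legs, each 48×48 mm in cross-section. The legs rest on z = 0, each flush with a corner of the seat. Four stretchers, 48 mm wide and 30 mm tall, connect adjacent legs with their undersides at z = 147 mm, each running between the inner faces of the legs it joins and aligned with the legs' outer faces on the other axis.


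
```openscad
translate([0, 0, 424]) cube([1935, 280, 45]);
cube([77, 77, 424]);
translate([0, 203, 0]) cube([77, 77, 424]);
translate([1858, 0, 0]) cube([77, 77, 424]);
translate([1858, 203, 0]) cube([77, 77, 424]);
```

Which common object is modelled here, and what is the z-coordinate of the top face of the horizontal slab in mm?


A bench. The seat-top height is 469 mm.

A long slab on four corner posts — a bench. The slab sits at z = 424 with thickness 45, so the top is 424 + 45 = 469 mm.


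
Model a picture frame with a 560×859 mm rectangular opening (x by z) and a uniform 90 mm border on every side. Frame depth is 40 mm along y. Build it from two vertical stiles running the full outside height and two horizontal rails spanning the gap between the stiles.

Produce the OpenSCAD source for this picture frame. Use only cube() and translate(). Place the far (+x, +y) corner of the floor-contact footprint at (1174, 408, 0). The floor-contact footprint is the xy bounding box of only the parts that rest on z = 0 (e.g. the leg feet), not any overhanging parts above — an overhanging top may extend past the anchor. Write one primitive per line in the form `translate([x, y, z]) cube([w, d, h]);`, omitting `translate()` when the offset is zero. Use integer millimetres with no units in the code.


translate([434, 368, 0]) cube([90, 40, 1039]);
translate([1084, 368, 0]) cube([90, 40, 1039]);
translate([524, 368, 0]) cube([560, 40, 90]);
translate([524, 368, 949]) cube([560, 40, 90]);


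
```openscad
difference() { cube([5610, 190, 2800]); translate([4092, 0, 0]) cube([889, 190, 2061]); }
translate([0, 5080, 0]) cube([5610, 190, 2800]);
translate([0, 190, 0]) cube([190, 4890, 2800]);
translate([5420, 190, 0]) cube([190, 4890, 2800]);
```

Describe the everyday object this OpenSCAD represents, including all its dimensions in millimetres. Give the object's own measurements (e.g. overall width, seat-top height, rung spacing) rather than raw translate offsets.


A single room: four walls, each 2800 mm tall and 190 mm thick, enclosing an outside footprint 5610×5270 mm (x × y), no floor or roof. The front and back walls (−y and +y sides) run the full x-width; the side walls fit between their inner faces. A door opening 889 mm wide and 2061 mm tall is cut through the front wall from the floor up, its −x edge 4092 mm from the wall's −x end.


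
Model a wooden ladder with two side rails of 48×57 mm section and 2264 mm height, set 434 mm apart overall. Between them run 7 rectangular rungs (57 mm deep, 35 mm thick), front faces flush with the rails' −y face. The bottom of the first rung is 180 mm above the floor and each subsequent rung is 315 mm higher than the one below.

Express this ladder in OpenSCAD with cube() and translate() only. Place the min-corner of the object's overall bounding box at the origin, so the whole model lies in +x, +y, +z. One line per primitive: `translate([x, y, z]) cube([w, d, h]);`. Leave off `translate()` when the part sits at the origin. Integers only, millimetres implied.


// rung span = 434 - 2*48 = 338
// rung[k] z = 180 + k*315
cube([48, 57, 2264]);
translate([386, 0, 0]) cube([48, 57, 2264]);
translate([48, 0, 180]) cube([338, 57, 35]);
translate([48, 0, 495]) cube([338, 57, 35]);
translate([48, 0, 810]) cube([338, 57, 35]);
translate([48, 0, 1125]) cube([338, 57, 35]);
translate([48, 0, 1440]) cube([338, 57, 35]);
translate([48, 0, 1755]) cube([338, 57, 35]);
translate([48, 0, 2070]) cube([338, 57, 35]);


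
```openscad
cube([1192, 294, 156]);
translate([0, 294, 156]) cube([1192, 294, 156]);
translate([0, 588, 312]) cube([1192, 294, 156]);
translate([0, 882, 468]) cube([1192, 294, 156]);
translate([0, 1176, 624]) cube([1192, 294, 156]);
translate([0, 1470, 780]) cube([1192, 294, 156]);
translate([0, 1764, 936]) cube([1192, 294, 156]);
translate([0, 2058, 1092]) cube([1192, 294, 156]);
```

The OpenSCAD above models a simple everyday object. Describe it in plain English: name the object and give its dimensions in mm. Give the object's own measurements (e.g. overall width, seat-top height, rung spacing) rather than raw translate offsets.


A straight staircase of 8 solid steps. Each step is 1192 mm wide (x), 294 mm deep (y, the going) and 156 mm tall (the rise). The first step rests on the floor; each subsequent step sits one going further in +y and one rise higher in +z, directly behind and above the previous step with no overlap.


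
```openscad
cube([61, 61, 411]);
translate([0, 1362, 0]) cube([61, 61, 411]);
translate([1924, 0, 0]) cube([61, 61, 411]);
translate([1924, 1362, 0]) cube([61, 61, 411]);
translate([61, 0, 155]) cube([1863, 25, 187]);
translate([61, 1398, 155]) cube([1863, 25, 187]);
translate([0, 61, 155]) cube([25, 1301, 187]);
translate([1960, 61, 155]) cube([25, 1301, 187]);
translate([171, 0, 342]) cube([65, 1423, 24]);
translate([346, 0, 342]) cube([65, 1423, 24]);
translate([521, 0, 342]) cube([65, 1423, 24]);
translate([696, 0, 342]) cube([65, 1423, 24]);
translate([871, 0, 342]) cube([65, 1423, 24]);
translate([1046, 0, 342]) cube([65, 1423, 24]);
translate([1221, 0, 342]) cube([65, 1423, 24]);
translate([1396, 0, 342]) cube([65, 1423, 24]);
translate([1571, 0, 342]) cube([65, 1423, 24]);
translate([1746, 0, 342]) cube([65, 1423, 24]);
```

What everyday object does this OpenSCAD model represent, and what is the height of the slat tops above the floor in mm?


A bed frame. The slat-top height is 366 mm.

Four posts, four rails, and a row of slats — a bed frame. Slats sit on the rails at z = 155 + 187 = 342; with slat thickness 24, the top is 366 mm.


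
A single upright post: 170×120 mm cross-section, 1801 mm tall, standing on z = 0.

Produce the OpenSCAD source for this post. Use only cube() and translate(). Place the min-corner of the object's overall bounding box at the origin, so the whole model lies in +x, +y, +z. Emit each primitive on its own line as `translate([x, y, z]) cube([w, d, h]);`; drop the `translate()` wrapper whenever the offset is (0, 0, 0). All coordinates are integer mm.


cube([170, 120, 1801]);


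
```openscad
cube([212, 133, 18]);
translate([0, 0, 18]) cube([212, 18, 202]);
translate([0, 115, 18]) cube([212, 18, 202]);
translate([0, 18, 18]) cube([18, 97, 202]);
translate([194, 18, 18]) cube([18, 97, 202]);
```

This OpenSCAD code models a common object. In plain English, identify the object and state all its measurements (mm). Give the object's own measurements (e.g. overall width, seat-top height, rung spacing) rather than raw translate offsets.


An open-topped rectangular box: outside dimensions 212×133×220 mm, with a uniform wall and base thickness of 18 mm. The base is a full 212×133 slab on the floor; four walls sit on top of the base. The front and back walls (the −y and +y sides) span the full width; the two side walls fit between them.


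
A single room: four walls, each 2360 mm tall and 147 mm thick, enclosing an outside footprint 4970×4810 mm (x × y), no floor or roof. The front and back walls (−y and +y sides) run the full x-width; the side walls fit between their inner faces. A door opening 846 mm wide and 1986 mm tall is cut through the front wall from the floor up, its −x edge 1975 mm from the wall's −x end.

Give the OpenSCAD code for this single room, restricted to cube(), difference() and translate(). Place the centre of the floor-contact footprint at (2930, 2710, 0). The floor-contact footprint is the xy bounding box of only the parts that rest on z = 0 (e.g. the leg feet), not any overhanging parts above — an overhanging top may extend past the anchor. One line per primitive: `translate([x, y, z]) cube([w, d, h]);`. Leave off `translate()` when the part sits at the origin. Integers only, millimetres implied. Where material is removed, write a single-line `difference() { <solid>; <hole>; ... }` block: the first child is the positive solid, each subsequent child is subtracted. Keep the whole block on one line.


difference() { translate([445, 305, 0]) cube([4970, 147, 2360]); translate([2420, 305, 0]) cube([846, 147, 1986]); }
translate([445, 4968, 0]) cube([4970, 147, 2360]);
translate([445, 452, 0]) cube([147, 4516, 2360]);
translate([5268, 452, 0]) cube([147, 4516, 2360]);


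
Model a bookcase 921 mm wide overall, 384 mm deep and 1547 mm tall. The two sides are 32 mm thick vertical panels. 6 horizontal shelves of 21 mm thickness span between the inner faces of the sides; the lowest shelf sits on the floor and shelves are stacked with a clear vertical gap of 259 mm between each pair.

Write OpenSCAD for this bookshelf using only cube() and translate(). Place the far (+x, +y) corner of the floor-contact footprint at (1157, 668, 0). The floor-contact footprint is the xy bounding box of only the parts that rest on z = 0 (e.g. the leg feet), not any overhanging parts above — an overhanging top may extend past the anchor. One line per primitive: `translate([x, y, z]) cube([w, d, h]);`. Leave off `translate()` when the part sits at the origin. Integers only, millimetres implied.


translate([236, 284, 0]) cube([32, 384, 1547]);
translate([1125, 284, 0]) cube([32, 384, 1547]);
translate([268, 284, 0]) cube([857, 384, 21]);
translate([268, 284, 280]) cube([857, 384, 21]);
translate([268, 284, 560]) cube([857, 384, 21]);
translate([268, 284, 840]) cube([857, 384, 21]);
translate([268, 284, 1120]) cube([857, 384, 21]);
translate([268, 284, 1400]) cube([857, 384, 21]);


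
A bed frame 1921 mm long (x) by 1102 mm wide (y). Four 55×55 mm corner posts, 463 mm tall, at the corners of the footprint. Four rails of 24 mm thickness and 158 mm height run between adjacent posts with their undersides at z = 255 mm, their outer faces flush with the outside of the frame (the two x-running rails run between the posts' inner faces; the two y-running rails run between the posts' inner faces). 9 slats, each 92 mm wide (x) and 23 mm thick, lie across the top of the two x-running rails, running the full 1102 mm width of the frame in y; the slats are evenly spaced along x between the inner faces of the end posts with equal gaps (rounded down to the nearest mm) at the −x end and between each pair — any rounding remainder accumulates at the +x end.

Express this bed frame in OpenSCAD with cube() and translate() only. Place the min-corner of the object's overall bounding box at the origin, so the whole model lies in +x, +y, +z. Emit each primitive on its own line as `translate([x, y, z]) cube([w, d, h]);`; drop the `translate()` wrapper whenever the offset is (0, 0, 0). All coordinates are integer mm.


// slat z = rail_z + rail_h = 255 + 158 = 413
// slat gap = ⌊(1811 − 9·92) / 10⌋ = 98
cube([55, 55, 463]);
translate([0, 1047, 0]) cube([55, 55, 463]);
translate([1866, 0, 0]) cube([55, 55, 463]);
translate([1866, 1047, 0]) cube([55, 55, 463]);
translate([55, 0, 255]) cube([1811, 24, 158]);
translate([55, 1078, 255]) cube([1811, 24, 158]);
translate([0, 55, 255]) cube([24, 992, 158]);
translate([1897, 55, 255]) cube([24, 992, 158]);
translate([153, 0, 413]) cube([92, 1102, 23]);
translate([343, 0, 413]) cube([92, 1102, 23]);
translate([533, 0, 413]) cube([92, 1102, 23]);
translate([723, 0, 413]) cube([92, 1102, 23]);
translate([913, 0, 413]) cube([92, 1102, 23]);
translate([1103, 0, 413]) cube([92, 1102, 23]);
translate([1293, 0, 413]) cube([92, 1102, 23]);
translate([1483, 0, 413]) cube([92, 1102, 23]);
translate([1673, 0, 413]) cube([92, 1102, 23]);
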